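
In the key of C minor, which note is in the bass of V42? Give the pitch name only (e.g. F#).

V in C minor has root G; the chord is G-B-D-F.
The figure 42 means third inversion — the seventh is in the bass.

F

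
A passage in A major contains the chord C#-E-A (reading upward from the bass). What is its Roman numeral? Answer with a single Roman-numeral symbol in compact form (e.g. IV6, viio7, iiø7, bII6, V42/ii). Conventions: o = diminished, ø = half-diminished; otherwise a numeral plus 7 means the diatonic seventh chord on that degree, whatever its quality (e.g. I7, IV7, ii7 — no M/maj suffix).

I6

Stacked in thirds the chord is A-C#-E: a major triad on A.
A is scale degree 1 in A major, and a major triad on that degree is written I.
With C# in the bass the chord is in first inversion, so the figured bass is 6.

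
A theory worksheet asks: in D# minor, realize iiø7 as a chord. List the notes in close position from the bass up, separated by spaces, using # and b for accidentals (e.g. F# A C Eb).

In D# minor, the second degree is E#, and the diatonic chord built there is a half-diminished seventh chord.
Stacking thirds from E# gives E#-G#-B-D#.

E# G# B D#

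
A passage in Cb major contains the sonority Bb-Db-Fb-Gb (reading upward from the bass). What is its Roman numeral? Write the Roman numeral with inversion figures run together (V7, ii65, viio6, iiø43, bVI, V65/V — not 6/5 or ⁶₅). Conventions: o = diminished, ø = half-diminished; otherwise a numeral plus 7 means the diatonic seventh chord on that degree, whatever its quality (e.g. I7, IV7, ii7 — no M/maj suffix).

V65

The pitches Gb-Bb-Db-Fb form a dominant seventh chord rooted on Gb.
Gb is scale degree 5 in Cb major, and a dominant seventh chord on that degree is written V7.
With Bb in the bass the chord is in first inversion, so the figured bass is 65.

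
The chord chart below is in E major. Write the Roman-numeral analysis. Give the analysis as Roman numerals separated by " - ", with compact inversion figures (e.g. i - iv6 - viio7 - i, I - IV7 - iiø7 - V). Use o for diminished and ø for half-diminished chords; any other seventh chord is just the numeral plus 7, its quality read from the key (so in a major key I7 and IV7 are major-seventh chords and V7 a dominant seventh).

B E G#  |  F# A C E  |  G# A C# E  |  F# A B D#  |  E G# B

I64 - iiø7 - IV42 - V43 - I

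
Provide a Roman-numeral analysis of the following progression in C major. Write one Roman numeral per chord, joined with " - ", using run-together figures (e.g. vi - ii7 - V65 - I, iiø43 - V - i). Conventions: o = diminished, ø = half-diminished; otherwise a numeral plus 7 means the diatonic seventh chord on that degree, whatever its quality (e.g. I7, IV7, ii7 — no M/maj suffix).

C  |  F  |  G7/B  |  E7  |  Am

I - IV - V65 - V7/vi - vi

C: major triad on C = scale degree 1 → I.
F: root F is the subdominant; major triad there is IV.
G7/B: root G is the dominant; dominant seventh chord there is V65.
E7 is the secondary dominant of vi (dominant seventh chord on E): V7/vi.
Am: root A is the submediant; minor triad there is vi.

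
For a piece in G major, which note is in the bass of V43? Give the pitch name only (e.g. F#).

V in G major has root D; the chord is D-F#-A-C.
The figure 43 means second inversion — the fifth is in the bass.

A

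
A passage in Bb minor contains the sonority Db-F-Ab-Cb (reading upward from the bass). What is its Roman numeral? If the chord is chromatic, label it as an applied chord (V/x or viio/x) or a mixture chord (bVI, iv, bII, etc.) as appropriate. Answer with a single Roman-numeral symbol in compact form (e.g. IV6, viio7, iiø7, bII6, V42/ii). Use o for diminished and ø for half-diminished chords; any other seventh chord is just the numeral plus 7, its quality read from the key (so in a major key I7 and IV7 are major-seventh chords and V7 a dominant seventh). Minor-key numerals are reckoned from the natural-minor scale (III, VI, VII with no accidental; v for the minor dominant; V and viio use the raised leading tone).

V7/VI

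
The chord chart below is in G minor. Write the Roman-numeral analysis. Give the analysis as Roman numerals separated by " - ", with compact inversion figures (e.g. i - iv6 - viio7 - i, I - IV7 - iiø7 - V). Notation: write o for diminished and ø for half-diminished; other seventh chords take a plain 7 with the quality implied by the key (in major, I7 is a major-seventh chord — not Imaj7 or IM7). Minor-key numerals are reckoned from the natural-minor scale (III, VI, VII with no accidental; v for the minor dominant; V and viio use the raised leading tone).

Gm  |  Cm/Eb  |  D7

i - iv6 - V7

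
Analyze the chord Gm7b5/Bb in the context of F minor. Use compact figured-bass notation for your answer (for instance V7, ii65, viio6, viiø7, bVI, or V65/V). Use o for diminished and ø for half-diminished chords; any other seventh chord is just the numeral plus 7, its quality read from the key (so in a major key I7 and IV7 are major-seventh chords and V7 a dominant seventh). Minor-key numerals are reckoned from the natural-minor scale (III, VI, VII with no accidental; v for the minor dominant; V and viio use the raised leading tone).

Stacked in thirds the chord is G-Bb-Db-F: a half-diminished seventh chord on G.
In F minor, G is the supertonic; the diatonic half-diminished seventh chord there is iiø7.
With Bb in the bass the chord is in first inversion, so the figured bass is 65.

iiø65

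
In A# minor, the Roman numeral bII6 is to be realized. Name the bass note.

D#

bII in A# minor has root B; the chord is B-D#-F#.
The figure 6 means first inversion — the third is in the bass.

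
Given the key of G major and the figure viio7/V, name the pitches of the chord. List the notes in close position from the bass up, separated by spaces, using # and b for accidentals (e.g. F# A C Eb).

The slash marks an applied leading-tone chord: viio of V. In G major, V is D, so the leading tone to it is C#, a half step below.
Building a fully diminished seventh chord on C# gives C#-E-G-Bb.

C# E G Bb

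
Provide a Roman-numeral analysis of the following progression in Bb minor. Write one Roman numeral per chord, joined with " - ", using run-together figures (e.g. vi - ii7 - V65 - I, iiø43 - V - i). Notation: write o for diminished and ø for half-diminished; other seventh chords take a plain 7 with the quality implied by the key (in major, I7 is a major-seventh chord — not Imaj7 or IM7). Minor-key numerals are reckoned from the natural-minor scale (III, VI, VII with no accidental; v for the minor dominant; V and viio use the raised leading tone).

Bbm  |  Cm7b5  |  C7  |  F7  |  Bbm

i - iiø7 - V7/V - V7 - i

Bbm: root Bb is the tonic; minor triad there is i.
Cm7b5: root C is the supertonic; half-diminished seventh chord there is iiø7.
C7 is the secondary dominant of V (dominant seventh chord on C): V7/V.
F7 has root F, degree 5 in Bb minor, so V7.
Bbm: root Bb is the tonic; minor triad there is i.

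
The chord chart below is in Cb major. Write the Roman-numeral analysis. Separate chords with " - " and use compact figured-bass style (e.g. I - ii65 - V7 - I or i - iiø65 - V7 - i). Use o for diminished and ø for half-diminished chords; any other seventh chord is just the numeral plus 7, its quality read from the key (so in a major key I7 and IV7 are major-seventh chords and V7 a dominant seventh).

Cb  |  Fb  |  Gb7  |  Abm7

I - IV - V7 - vi7

Cb: major triad on Cb = scale degree 1 → I.
Fb: major triad on Fb = scale degree 4 → IV.
Gb7: dominant seventh chord on Gb = scale degree 5 → V7.
Abm7 has root Ab, degree 6 in Cb major, so vi7.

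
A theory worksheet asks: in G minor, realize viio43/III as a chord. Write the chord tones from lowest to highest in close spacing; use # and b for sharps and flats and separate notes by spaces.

Eb Gb A C

The slash marks an applied leading-tone chord: viio of III. In G minor, III is Bb, so the leading tone to it is A, a half step below.
Building a fully diminished seventh chord on A gives A-C-Eb-Gb.
The figured bass 43 indicates second inversion, placing the fifth (Eb) in the bass: Eb-Gb-A-C.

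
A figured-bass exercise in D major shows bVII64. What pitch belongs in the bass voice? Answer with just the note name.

bVII in D major has root C; the chord is C-E-G.
The figure 64 means second inversion — the fifth is in the bass.

G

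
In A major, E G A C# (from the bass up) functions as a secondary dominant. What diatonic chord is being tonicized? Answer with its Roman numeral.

IV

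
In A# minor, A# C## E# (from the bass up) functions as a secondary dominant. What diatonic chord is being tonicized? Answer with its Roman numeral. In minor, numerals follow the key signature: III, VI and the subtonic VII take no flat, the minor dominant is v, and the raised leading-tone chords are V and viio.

iv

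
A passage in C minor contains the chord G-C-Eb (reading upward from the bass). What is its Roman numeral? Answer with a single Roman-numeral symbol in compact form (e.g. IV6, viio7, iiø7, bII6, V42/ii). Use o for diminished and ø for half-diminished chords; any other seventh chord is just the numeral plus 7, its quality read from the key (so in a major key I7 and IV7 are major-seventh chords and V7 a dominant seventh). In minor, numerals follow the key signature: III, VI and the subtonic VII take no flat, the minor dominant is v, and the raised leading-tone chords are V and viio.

The pitches C-Eb-G form a minor triad rooted on C.
In C minor, C is the tonic; the diatonic minor triad there is i.
With G in the bass the chord is in second inversion, so the figured bass is 64.

i64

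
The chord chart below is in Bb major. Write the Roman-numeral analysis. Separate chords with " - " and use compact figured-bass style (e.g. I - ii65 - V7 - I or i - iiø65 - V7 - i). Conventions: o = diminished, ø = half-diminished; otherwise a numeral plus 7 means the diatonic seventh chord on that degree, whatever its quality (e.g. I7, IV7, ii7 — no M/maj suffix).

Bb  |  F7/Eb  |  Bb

Bb: root Bb is the tonic; major triad there is I.
F7/Eb has root F, degree 5 in Bb major, so V42.
Bb: root Bb is the tonic; major triad there is I.

I - V42 - I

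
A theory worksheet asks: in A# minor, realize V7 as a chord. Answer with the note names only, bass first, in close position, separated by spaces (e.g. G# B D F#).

In A# minor, the fifth degree is E#. The dominant is major (leading tone raised), so V is a dominant seventh chord.
That chord is spelled E#-G##-B#-D#.

E# G## B# D#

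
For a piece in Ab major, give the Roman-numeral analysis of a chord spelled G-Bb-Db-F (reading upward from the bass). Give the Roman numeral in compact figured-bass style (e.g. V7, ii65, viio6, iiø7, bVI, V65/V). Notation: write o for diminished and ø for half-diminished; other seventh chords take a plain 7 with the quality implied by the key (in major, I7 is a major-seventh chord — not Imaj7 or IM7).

viiø7

Stacked in thirds the chord is G-Bb-Db-F: a half-diminished seventh chord on G.
G is scale degree 7 in Ab major, and a half-diminished seventh chord on that degree is written viiø7.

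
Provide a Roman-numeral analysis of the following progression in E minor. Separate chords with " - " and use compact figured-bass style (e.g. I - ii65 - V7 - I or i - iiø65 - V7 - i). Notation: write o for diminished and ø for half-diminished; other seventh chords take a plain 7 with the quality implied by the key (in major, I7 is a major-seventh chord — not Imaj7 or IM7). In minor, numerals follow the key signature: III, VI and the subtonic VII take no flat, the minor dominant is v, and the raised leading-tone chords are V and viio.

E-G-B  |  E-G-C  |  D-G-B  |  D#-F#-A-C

i - VI6 - III64 - viio7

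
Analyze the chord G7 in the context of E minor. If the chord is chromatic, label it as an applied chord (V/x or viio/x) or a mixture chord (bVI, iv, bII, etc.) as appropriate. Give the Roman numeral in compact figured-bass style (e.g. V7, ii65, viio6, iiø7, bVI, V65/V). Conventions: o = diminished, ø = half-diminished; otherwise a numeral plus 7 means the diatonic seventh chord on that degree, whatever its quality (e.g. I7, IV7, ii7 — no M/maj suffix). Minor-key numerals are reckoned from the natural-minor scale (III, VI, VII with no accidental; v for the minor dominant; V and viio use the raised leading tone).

V7/VI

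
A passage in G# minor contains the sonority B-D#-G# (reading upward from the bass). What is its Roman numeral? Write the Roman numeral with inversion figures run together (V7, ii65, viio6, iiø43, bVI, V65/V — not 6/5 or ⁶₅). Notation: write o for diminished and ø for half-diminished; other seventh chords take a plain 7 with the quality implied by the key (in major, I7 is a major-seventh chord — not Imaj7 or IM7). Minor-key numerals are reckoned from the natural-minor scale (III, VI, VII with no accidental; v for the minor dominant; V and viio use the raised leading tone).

The pitches G#-B-D# form a minor triad rooted on G#.
In G# minor, G# is the tonic; the diatonic minor triad there is i.
With B in the bass the chord is in first inversion, so the figured bass is 6.

i6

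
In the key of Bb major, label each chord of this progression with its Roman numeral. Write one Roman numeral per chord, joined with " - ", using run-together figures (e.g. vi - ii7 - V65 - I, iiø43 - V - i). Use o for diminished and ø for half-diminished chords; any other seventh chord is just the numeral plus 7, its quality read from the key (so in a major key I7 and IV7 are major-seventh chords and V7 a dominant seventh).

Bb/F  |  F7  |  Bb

I64 - V7 - I

Bb/F: major triad on Bb = scale degree 1 → I64.
F7: root F is the dominant; dominant seventh chord there is V7.
Bb: major triad on Bb = scale degree 1 → I.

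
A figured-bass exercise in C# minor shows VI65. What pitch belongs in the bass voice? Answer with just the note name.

VI in C# minor has root A; the chord is A-C#-E-G#.
The figure 65 means first inversion — the third is in the bass.

C#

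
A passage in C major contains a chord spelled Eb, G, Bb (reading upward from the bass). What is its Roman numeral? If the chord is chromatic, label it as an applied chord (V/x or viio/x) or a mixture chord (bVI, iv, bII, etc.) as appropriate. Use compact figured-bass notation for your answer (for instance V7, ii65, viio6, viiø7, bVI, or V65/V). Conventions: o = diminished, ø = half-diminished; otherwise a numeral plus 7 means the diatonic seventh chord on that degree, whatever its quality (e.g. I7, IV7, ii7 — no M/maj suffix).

Stacked in thirds the chord is Eb-G-Bb: a major triad on Eb.
Eb is the lowered third degree of C major (diatonic 3 would be E). This is a major triad on the lowered third degree, borrowed from the parallel minor.

bIII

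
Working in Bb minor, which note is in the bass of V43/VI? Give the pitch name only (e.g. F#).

The applied chord V43/VI is rooted on Db: Db-F-Ab-Cb.
The figure 43 means second inversion — the fifth is in the bass.

Ab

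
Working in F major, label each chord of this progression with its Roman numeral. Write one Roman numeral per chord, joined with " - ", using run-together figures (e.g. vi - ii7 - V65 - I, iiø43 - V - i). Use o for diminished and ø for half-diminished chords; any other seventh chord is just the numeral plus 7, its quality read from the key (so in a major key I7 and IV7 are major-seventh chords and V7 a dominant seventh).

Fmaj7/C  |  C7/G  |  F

Fmaj7/C has root F, degree 1 in F major, so I43.
C7/G: root C is the dominant; dominant seventh chord there is V43.
F: root F is the tonic; major triad there is I.

I43 - V43 - I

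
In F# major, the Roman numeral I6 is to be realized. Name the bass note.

A#

I in F# major has root F#; the chord is F#-A#-C#.
The figure 6 means first inversion — the third is in the bass.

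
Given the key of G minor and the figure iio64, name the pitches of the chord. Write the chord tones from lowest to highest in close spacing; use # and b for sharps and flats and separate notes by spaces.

Eb A C

The numeral's case and figure indicate a diminished triad. In G minor its root, scale degree 2, is A.
Stacking thirds from A gives A-C-Eb.
The figured bass 64 indicates second inversion, placing the fifth (Eb) in the bass: Eb-A-C.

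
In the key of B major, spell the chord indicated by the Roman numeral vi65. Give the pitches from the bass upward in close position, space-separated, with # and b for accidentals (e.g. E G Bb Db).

The numeral's case and figure indicate a minor seventh chord. In B major its root, the sixth degree, is G#.
Stacking thirds from G# gives G#-B-D#-F#.
The figured bass 65 indicates first inversion, placing the third (B) in the bass: B-D#-F#-G#.

B D# F# G#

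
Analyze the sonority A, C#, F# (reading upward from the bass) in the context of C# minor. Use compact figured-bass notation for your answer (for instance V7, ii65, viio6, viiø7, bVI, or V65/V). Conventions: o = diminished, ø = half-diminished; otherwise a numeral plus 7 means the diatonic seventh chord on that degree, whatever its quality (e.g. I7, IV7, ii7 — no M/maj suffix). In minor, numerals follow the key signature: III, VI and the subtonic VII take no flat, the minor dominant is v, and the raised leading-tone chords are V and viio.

iv6

Stacked in thirds the chord is F#-A-C#: a minor triad on F#.
F# is scale degree 4 in C# minor, and a minor triad on that degree is written iv.
With A in the bass the chord is in first inversion, so the figured bass is 6.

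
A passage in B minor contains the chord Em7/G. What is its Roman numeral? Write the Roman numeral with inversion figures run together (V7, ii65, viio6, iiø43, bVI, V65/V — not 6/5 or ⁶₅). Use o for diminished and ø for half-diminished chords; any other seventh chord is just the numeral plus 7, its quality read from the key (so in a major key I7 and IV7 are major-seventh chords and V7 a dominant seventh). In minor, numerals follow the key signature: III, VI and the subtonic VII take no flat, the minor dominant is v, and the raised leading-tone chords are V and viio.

Stacked in thirds the chord is E-G-B-D: a minor seventh chord on E.
E is scale degree 4 in B minor, and a minor seventh chord on that degree is written iv7.
With G in the bass the chord is in first inversion, so the figured bass is 65.

iv65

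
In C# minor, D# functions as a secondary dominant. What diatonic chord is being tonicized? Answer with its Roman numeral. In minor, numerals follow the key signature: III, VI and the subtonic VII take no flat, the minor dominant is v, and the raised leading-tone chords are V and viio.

V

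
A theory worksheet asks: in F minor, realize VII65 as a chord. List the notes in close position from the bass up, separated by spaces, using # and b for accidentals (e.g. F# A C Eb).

In F minor, the seventh degree is Eb, and the diatonic chord built there is a dominant seventh chord.
Stacking thirds from Eb gives Eb-G-Bb-Db.
With the 65 figure the chord is in first inversion; from the bass G upward in close position it reads G-Bb-Db-Eb.

G Bb Db Eb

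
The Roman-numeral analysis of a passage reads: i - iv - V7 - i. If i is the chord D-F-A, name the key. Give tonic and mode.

D minor

The chord Dm is a minor triad rooted on D; its label is i.
If D is scale degree 1 and the mode makes that degree carry a minor triad, the tonic is D and the mode is minor.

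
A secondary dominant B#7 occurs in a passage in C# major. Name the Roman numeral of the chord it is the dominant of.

The chord is a dominant seventh chord on B#.
A dominant resolves down a perfect fifth: B# → E#. In C# major, E# is scale degree 3, i.e. iii.

iii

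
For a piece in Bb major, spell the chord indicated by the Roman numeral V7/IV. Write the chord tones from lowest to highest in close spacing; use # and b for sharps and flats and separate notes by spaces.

The slash means an applied dominant: we want the dominant of IV. In Bb major, IV is Eb major, and its dominant is built on Bb.
Building a dominant seventh chord on Bb gives Bb-D-F-Ab.

Bb D F Ab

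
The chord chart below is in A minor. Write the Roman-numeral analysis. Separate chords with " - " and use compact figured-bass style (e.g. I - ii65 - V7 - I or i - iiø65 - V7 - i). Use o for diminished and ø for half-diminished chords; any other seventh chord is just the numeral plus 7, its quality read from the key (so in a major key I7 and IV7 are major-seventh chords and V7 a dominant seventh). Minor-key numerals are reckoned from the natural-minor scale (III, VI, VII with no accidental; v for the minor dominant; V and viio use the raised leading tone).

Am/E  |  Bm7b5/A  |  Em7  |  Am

Am/E: minor triad on A = scale degree 1 → i64.
Bm7b5/A: root B is the supertonic; half-diminished seventh chord there is iiø42.
Em7 has root E, degree 5 in A minor, so v7.
Am: root A is the tonic; minor triad there is i.

i64 - iiø42 - v7 - i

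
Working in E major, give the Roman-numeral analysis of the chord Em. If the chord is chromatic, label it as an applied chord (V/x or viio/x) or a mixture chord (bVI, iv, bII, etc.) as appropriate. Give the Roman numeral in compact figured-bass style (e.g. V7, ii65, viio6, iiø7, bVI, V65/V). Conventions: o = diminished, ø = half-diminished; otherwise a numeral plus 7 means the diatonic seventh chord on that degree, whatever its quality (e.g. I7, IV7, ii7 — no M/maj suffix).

Stacked in thirds the chord is E-G-B: a minor triad on E.
E is the first degree of E major. This is the minor tonic, borrowed from the parallel minor.

i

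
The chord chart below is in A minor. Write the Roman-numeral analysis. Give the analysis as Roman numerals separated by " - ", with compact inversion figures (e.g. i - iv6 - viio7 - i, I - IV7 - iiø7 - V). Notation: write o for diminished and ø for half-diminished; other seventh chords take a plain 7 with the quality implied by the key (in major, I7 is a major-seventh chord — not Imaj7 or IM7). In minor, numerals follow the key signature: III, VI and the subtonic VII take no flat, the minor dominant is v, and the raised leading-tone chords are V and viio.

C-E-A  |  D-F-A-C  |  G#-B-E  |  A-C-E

C-E-A: minor triad on A = scale degree 1 → i6.
D-F-A-C: minor seventh chord on D = scale degree 4 → iv7.
G#-B-E has root E, degree 5 in A minor, so V6.
A-C-E: minor triad on A = scale degree 1 → i.

i6 - iv7 - V6 - i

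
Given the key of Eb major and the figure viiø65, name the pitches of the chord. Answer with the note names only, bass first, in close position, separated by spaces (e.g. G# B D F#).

The numeral's case and figure indicate a half-diminished seventh chord. In Eb major its root, the leading tone, is D.
Stacking thirds from D gives D-F-Ab-C.
The figured bass 65 indicates first inversion, placing the third (F) in the bass: F-Ab-C-D.

F Ab C D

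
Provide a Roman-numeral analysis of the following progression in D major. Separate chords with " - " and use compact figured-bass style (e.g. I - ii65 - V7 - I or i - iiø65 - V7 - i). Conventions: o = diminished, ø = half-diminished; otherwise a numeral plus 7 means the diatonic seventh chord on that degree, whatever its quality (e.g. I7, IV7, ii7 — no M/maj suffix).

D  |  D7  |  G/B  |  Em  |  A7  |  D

D: root D is the tonic; major triad there is I.
D7 is the secondary dominant of IV (dominant seventh chord on D): V7/IV.
G/B: root G is the subdominant; major triad there is IV6.
Em has root E, degree 2 in D major, so ii.
A7: dominant seventh chord on A = scale degree 5 → V7.
D: major triad on D = scale degree 1 → I.

I - V7/IV - IV6 - ii - V7 - I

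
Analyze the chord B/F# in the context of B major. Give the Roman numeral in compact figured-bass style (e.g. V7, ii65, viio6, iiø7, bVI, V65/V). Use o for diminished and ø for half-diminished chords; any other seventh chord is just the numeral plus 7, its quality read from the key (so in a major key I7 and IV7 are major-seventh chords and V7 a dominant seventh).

The pitches B-D#-F# form a major triad rooted on B.
In B major, B is the tonic; the diatonic major triad there is I.
With F# in the bass the chord is in second inversion, so the figured bass is 64.

I64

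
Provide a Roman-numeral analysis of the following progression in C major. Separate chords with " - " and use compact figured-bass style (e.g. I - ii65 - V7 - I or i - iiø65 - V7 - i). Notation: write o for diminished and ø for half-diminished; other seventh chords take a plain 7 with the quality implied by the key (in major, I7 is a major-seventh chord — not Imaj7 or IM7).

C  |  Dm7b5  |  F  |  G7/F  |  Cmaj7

I - iiø7 - IV - V42 - I7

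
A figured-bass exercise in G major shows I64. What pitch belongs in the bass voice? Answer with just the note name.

D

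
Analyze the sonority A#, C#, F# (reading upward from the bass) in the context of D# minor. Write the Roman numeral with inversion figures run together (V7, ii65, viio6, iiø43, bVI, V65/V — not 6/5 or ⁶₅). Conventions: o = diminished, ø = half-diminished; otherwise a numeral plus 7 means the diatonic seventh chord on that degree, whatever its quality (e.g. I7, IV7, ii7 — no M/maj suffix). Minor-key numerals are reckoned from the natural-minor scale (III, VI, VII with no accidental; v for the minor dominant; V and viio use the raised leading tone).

The pitches F#-A#-C# form a major triad rooted on F#.
F# is scale degree 3 in D# minor, and a major triad on that degree is written III.
With A# in the bass the chord is in first inversion, so the figured bass is 6.

III6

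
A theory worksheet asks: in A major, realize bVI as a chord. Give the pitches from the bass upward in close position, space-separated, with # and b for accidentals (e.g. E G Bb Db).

bVI is a major triad on the lowered sixth degree, borrowed from the parallel minor. In A major that root is F.
So the chord is F-A-C, a major triad.

F A C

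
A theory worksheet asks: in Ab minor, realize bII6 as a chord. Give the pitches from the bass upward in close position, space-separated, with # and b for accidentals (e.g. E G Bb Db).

Db Fb Bbb

Scale degree 2 in Ab minor is Bb; lowering it a half step gives Bbb. bII6 is the Neapolitan sixth — a major triad on the lowered second degree, here in its customary first inversion.
So the chord is Bbb-Db-Fb, a major triad.
The figured bass 6 indicates first inversion, placing the third (Db) in the bass: Db-Fb-Bbb.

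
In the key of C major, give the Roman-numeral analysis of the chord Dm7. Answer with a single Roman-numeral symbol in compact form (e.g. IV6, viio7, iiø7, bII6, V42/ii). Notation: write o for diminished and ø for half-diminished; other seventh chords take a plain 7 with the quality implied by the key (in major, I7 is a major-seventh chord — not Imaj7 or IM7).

The pitches D-F-A-C form a minor seventh chord rooted on D.
D is scale degree 2 in C major, and a minor seventh chord on that degree is written ii7.

ii7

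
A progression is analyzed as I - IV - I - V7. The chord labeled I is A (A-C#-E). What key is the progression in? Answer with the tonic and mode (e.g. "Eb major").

The chord A is a major triad rooted on A; its label is I.
If A is scale degree 1 and the mode makes that degree carry a major triad, the tonic is A and the mode is major.

A major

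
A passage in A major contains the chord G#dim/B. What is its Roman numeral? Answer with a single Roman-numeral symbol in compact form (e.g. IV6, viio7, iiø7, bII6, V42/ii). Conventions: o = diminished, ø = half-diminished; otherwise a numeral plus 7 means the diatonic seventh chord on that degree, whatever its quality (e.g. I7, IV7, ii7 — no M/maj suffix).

viio6

Stacked in thirds the chord is G#-B-D: a diminished triad on G#.
In A major, G# is the leading tone; the diatonic diminished triad there is viio.
With B in the bass the chord is in first inversion, so the figured bass is 6.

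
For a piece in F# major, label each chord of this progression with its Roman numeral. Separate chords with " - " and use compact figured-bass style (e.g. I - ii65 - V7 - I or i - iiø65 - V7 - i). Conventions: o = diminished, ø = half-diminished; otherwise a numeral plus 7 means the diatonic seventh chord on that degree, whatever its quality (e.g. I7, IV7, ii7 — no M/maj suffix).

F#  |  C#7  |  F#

I - V7 - I

F#: root F# is the tonic; major triad there is I.
C#7 has root C#, degree 5 in F# major, so V7.
F#: root F# is the tonic; major triad there is I.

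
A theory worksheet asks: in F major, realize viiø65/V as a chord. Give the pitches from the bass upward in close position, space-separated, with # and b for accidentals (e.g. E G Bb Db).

The slash marks an applied leading-tone chord: viio of V. In F major, V is C, so the leading tone to it is B, a half step below.
Building a half-diminished seventh chord on B gives B-D-F-A.
The figured bass 65 indicates first inversion, placing the third (D) in the bass: D-F-A-B.

D F A B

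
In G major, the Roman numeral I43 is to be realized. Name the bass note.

D

I in G major has root G; the chord is G-B-D-F#.
The figure 43 means second inversion — the fifth is in the bass.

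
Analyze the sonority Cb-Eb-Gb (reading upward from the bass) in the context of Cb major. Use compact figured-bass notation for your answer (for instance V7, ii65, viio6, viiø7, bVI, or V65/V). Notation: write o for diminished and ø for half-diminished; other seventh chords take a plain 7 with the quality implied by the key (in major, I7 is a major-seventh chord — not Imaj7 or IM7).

I

Stacked in thirds the chord is Cb-Eb-Gb: a major triad on Cb.
In Cb major, Cb is the tonic; the diatonic major triad there is I.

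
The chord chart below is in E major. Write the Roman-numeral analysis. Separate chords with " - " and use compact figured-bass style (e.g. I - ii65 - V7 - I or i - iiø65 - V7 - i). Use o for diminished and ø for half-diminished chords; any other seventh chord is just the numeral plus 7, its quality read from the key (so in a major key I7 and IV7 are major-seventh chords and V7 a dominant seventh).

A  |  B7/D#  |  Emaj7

A: root A is the subdominant; major triad there is IV.
B7/D# has root B, degree 5 in E major, so V65.
Emaj7: major seventh chord on E = scale degree 1 → I7.

IV - V65 - I7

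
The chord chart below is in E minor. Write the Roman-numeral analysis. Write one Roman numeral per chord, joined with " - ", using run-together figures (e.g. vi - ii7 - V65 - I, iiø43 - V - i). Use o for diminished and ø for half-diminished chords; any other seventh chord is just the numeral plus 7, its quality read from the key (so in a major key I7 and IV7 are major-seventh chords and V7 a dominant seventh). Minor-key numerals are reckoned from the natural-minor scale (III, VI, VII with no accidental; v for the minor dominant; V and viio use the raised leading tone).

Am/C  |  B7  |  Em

Am/C has root A, degree 4 in E minor, so iv6.
B7: dominant seventh chord on B = scale degree 5 → V7.
Em has root E, degree 1 in E minor, so i.

iv6 - V7 - i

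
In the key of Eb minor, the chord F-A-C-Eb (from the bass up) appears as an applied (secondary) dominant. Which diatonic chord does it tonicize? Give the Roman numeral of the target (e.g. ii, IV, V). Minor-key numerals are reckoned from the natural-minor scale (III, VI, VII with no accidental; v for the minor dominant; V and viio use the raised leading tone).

V

The chord is a dominant seventh chord on F.
A dominant resolves down a perfect fifth: F → Bb. In Eb minor, Bb is scale degree 5, i.e. V.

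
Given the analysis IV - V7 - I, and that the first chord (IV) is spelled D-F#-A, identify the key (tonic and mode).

A major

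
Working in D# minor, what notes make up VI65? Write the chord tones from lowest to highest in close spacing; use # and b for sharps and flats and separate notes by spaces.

D# F# A# B

The numeral's case and figure indicate a major seventh chord. In D# minor its root, the sixth degree, is B.
That chord is spelled B-D#-F#-A#.
The figured bass 65 indicates first inversion, placing the third (D#) in the bass: D#-F#-A#-B.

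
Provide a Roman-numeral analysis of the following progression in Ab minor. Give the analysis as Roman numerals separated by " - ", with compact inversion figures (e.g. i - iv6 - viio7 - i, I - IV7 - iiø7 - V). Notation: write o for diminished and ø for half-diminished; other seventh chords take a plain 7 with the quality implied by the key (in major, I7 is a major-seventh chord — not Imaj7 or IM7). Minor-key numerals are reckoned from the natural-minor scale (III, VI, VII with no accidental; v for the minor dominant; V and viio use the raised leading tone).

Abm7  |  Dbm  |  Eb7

Abm7: minor seventh chord on Ab = scale degree 1 → i7.
Dbm has root Db, degree 4 in Ab minor, so iv.
Eb7 has root Eb, degree 5 in Ab minor, so V7.

i7 - iv - V7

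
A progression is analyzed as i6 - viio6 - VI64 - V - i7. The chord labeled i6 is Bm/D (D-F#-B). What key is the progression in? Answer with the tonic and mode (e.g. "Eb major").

B minor

i6 is given as D-F#-B — a minor triad with root B.
If B is scale degree 1 and the mode makes that degree carry a minor triad, the tonic is B and the mode is minor.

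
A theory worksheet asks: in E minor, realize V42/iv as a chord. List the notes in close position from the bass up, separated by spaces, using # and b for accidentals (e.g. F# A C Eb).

D E G# B

The slash means an applied dominant: we want the dominant of iv. In E minor, iv is A minor, and its dominant is built on E.
Building a dominant seventh chord on E gives E-G#-B-D.
The figured bass 42 indicates third inversion, placing the seventh (D) in the bass: D-E-G#-B.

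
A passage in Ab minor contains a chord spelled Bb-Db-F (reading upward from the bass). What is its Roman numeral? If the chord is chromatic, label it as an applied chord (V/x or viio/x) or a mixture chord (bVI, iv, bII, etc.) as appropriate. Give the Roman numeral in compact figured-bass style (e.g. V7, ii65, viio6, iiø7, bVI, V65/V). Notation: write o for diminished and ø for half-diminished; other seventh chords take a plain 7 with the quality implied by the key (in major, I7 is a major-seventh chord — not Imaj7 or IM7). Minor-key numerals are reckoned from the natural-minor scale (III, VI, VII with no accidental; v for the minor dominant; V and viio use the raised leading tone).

ii

Stacked in thirds the chord is Bb-Db-F: a minor triad on Bb.
Bb is the second degree of Ab minor. This is the minor supertonic, borrowed from the parallel major (the Dorian ii).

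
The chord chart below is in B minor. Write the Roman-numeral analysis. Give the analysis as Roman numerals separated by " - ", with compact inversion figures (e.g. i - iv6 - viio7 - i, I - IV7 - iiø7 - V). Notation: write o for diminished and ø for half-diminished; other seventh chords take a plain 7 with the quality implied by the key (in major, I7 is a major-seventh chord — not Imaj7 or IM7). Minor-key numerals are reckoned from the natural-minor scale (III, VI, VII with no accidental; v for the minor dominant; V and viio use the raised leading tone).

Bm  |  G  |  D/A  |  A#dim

i - VI - III64 - viio

Bm: root B is the tonic; minor triad there is i.
G: major triad on G = scale degree 6 → VI.
D/A: root D is the mediant; major triad there is III64.
A#dim has root A#, degree 7 in B minor, so viio.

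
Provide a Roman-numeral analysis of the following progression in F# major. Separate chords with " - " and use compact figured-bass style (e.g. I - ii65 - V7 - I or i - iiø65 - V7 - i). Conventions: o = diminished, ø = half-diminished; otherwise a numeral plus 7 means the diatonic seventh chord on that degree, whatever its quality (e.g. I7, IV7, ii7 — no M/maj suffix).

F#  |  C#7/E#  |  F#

F#: major triad on F# = scale degree 1 → I.
C#7/E#: root C# is the dominant; dominant seventh chord there is V65.
F# has root F#, degree 1 in F# major, so I.

I - V65 - I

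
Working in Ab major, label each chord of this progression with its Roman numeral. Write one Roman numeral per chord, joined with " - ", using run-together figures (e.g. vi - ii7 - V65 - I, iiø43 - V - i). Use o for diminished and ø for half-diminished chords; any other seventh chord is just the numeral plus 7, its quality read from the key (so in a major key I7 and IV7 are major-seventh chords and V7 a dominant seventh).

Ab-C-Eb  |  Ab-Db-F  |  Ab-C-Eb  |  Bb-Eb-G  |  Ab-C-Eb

Ab-C-Eb: major triad on Ab = scale degree 1 → I.
Ab-Db-F: root Db is the subdominant; major triad there is IV64.
Ab-C-Eb has root Ab, degree 1 in Ab major, so I.
Bb-Eb-G: major triad on Eb = scale degree 5 → V64.
Ab-C-Eb: root Ab is the tonic; major triad there is I.

I - IV64 - I - V64 - I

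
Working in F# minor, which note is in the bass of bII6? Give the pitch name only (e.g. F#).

B

bII in F# minor has root G; the chord is G-B-D.
The figure 6 means first inversion — the third is in the bass.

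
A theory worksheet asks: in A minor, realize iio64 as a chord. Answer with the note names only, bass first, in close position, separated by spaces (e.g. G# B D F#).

In A minor, the supertonic is B, and the diatonic chord built there is a diminished triad.
That chord is spelled B-D-F.
The figured bass 64 indicates second inversion, placing the fifth (F) in the bass: F-B-D.

F B D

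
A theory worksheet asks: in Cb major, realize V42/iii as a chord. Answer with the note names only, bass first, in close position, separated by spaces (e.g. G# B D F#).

The slash means an applied dominant: we want the dominant of iii. In Cb major, iii is Eb minor, and its dominant is built on Bb.
Building a dominant seventh chord on Bb gives Bb-D-F-Ab.
The figured bass 42 indicates third inversion, placing the seventh (Ab) in the bass: Ab-Bb-D-F.

Ab Bb D F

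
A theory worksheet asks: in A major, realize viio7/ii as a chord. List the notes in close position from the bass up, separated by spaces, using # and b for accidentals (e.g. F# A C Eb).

The slash marks an applied leading-tone chord: viio of ii. In A major, ii is B, so the leading tone to it is A#, a half step below.
Building a fully diminished seventh chord on A# gives A#-C#-E-G.

A# C# E G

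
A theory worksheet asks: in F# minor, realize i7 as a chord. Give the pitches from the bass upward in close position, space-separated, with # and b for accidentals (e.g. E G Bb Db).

The numeral's case and figure indicate a minor seventh chord. In F# minor its root, the tonic, is F#.
Stacking thirds from F# gives F#-A-C#-E.

F# A C# E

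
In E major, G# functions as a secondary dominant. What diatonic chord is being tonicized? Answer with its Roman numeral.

The chord is a major triad on G#.
A dominant resolves down a perfect fifth: G# → C#. In E major, C# is scale degree 6, i.e. vi.

vi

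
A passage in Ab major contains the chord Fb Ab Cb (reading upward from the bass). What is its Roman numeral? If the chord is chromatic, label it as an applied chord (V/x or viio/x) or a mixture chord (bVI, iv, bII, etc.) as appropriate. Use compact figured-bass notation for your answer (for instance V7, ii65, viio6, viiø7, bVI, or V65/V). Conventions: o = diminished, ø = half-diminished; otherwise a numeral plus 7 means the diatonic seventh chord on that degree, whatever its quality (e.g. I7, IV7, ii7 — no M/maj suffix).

bVI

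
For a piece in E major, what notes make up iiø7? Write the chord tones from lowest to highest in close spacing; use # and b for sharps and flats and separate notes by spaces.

Scale degree 2 in E major is F#; here the chord built on it is altered to a half-diminished seventh chord. iiø7 is the half-diminished supertonic seventh, borrowed from the parallel minor.
So the chord is F#-A-C-E, a half-diminished seventh chord.

F# A C E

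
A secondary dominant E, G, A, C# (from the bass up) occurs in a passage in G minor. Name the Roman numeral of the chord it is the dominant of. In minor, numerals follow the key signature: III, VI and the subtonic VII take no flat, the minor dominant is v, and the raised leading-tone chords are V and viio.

V

The chord is a dominant seventh chord on A.
A dominant resolves down a perfect fifth: A → D. In G minor, D is scale degree 5, i.e. V.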